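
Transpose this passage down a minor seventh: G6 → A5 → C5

A5 B4 D4

G6 gives A5
A5 gives B4
C5 gives D4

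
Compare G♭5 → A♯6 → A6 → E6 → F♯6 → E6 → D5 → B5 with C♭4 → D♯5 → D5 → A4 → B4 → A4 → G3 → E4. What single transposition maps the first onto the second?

down a perfect twelfth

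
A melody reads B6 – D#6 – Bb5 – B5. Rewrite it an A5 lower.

Eb6 G5 Ebb5 Eb5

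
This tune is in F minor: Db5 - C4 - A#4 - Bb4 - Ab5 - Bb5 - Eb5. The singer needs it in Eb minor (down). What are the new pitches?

From F down to Eb is a major second; apply that to each pitch.
Db5 becomes Cb5
C4 becomes Bb3
A#4 becomes G#4
Bb4 becomes Ab4
Ab5 becomes Gb5
Bb5 becomes Ab5
Eb5 becomes Db5

Cb5 Bb3 G#4 Ab4 Gb5 Ab5 Db5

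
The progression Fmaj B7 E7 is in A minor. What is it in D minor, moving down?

A minor down to D minor is a perfect fifth; each chord root moves by that interval while the quality stays the same.
Fmaj: root F down a perfect fifth → Bb, giving Bbmaj.
B7: root B down a perfect fifth → E, giving E7.
E7: root E down a perfect fifth → A, giving A7.

Bbmaj E7 A7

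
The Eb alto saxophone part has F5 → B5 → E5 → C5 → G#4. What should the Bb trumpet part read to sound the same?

First find concert pitch: the Eb alto saxophone sounds a major sixth below written, so F5 B5 E5 C5 G#4 sounds Ab4 D5 G4 Eb4 B3.
Then write for Bb trumpet: it sounds a major second below written, so the part must be a major second above concert.
Ab4 → Bb4
D5 → E5
G4 → A4
Eb4 → F4
B3 → C#4

Bb4 E5 A4 F4 C#4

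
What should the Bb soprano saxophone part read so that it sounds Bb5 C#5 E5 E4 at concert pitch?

The Bb soprano saxophone sounds a major second below written, so the written part must be a major second above concert — transpose each note up.
Bb5 → C6
C#5 → D#5
E5 → F#5
E4 → F#4

C6 D#5 F#5 F#4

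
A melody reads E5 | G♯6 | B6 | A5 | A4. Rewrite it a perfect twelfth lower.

A3 C#5 E5 D4 D3

E5: a twelfth down reaches A, and 19 semitones makes it A3.
G#6 down a perfect twelfth is C#5.
A perfect twelfth down from B6 gives E5.
A5: a twelfth down reaches D, and 19 semitones makes it D4.
A4: a twelfth down reaches D, and 19 semitones makes it D3.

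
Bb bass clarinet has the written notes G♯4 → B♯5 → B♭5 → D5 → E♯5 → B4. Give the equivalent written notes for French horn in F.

C#4 E#5 Eb5 G4 A#4 E4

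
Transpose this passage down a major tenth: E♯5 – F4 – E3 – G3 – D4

C#4 Db3 C2 Eb2 Bb2

E#5 down a major tenth is C#4.
F4 down a major tenth is Db3.
E3: a tenth down reaches C, and 16 semitones makes it C2.
G3: a tenth down reaches E, and 16 semitones makes it Eb2.
D4: a tenth down reaches B, and 16 semitones makes it Bb2.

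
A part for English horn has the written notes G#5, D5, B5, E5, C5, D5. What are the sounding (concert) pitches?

C#5 G4 E5 A4 F4 G4

Written C4 on the English horn sounds as F3, a perfect fifth lower; apply that shift to every note.
G#5 → C#5
D5 → G4
B5 → E5
E5 → A4
C5 → F4
D5 → G4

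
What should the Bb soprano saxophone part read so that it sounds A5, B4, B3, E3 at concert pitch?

The Bb soprano saxophone sounds a major second below written, so the written part must be a major second above concert — transpose each note up.
A5 → B5
B4 → C#5
B3 → C#4
E3 → F#3

B5 C#5 C#4 F#3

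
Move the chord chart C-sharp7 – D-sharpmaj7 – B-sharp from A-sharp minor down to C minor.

Eb7 Fmaj7 D

A-sharp minor down to C minor is an augmented sixth; each chord root moves by that interval while the quality stays the same.
C-sharp7: root C-sharp down an augmented sixth → Eb, giving Eb7.
D-sharpmaj7: root D-sharp down an augmented sixth → F, giving Fmaj7.
B-sharp: root B-sharp down an augmented sixth → D, giving D.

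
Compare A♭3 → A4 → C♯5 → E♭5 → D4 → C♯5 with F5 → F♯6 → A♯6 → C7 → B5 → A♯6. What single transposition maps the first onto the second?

up a major thirteenth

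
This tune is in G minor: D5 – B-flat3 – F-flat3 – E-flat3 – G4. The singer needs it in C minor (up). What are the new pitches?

G minor to C minor up is a perfect fourth, so every note moves up by that interval.
D5 to G5
Bb3 to Eb4
Fb3 to Bbb3
Eb3 to Ab3
G4 to C5

G5 Eb4 Bbb3 Ab3 C5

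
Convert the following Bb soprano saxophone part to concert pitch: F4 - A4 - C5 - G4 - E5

Written C4 on the Bb soprano saxophone sounds as Bb3, a major second lower; apply that shift to every note.
F4 gives Eb4
A4 gives G4
C5 gives Bb4
G4 gives F4
E5 gives D5

Eb4 G4 Bb4 F4 D5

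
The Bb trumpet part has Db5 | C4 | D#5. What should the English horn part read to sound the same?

Gb5 F4 G#5

First find concert pitch: the Bb trumpet sounds a major second below written, so Db5 C4 D#5 sounds Cb5 Bb3 C#5.
Then write for English horn: it sounds a perfect fifth below written, so the part must be a perfect fifth above concert.
Cb5 → Gb5
Bb3 → F4
C#5 → G#5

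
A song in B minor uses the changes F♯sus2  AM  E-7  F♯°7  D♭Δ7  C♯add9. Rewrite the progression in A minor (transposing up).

B minor up to A minor is a minor seventh; each chord root moves by that interval while the quality stays the same.
F♯sus2: root F♯ up a minor seventh → E, giving Esus2.
AM: root A up a minor seventh → G, giving GM.
E-7: root E up a minor seventh → D, giving D-7.
F♯°7: root F♯ up a minor seventh → E, giving E°7.
D♭Δ7: root D♭ up a minor seventh → Cb, giving CbΔ7.
C♯add9: root C♯ up a minor seventh → B, giving Badd9.

Esus2 GM D-7 E°7 CbΔ7 Badd9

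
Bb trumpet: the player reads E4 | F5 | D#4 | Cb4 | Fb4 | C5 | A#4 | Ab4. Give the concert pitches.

D4 Eb5 C#4 Bbb3 Ebb4 Bb4 G#4 Gb4

Written C4 on the Bb trumpet sounds as Bb3, a major second lower; apply that shift to every note.
E4 → D4
F5 → Eb5
D#4 → C#4
Cb4 → Bbb3
Fb4 → Ebb4
C5 → Bb4
A#4 → G#4
Ab4 → Gb4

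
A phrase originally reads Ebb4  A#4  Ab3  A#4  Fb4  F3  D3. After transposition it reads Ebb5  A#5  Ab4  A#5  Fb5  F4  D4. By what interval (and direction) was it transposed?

From Ebb4 to Ebb5 is 8 letter names — an octave of some quality.
Ebb4 to Ebb5 is 12 semitones, which makes it a perfect octave; the second version is higher, so the direction is up.
Checking another pair — D3 → D4 — gives the same interval.

up a perfect octave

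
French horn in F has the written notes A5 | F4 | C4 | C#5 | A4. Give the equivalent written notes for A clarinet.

First find concert pitch: the French horn in F sounds a perfect fifth below written, so A5 F4 C4 C#5 A4 sounds D5 Bb3 F3 F#4 D4.
Then write for A clarinet: it sounds a minor third below written, so the part must be a minor third above concert.
D5 → F5
Bb3 → Db4
F3 → Ab3
F#4 → A4
D4 → F4

F5 Db4 Ab3 A4 F4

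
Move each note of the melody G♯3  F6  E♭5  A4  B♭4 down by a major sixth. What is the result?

G#3 becomes B2
F6 becomes Ab5
Eb5 becomes Gb4
A4 becomes C4
Bb4 becomes Db4

B2 Ab5 Gb4 C4 Db4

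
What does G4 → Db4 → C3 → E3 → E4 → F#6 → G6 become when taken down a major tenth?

Eb3 Bbb2 Ab1 C2 C3 D5 Eb5

G4 becomes Eb3
Db4 becomes Bbb2
C3 becomes Ab1
E3 becomes C2
E4 becomes C3
F#6 becomes D5
G6 becomes Eb5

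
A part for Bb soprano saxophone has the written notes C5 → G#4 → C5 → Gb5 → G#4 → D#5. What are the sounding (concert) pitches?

Bb4 F#4 Bb4 Fb5 F#4 C#5

The Bb soprano saxophone sounds a major second below written, so transpose each written note down a major second.
C5 gives Bb4
G#4 gives F#4
C5 gives Bb4
Gb5 gives Fb5
G#4 gives F#4
D#5 gives C#5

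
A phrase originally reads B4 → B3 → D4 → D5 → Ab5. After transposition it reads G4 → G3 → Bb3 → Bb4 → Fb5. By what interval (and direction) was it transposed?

down a major third

Take the first pair: B4 → G4. B to G spans 3 letter names, so the interval is some kind of third.
G4 to B4 is 4 semitones, which makes it a major third; the second version is lower, so the direction is down.
Checking another pair — Ab5 → Fb5 — gives the same interval.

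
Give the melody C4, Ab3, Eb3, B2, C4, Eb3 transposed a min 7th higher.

Bb4 Gb4 Db4 A3 Bb4 Db4

C4: a seventh up reaches B, and 10 semitones makes it Bb4.
Ab3 up a minor seventh is Gb4.
Eb3 up a minor seventh is Db4.
B2: a seventh up reaches A, and 10 semitones makes it A3.
C4: a seventh up reaches B, and 10 semitones makes it Bb4.
Eb3: a seventh up reaches D, and 10 semitones makes it Db4.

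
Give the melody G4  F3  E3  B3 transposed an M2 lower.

F4 Eb3 D3 A3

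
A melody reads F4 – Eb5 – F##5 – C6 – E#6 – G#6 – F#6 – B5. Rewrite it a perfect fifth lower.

Bb3 Ab4 B#4 F5 A#5 C#6 B5 E5

F4 down a perfect fifth is Bb3.
Eb5: a fifth down reaches A, and 7 semitones makes it Ab4.
F##5 down a perfect fifth is B#4.
C6: a fifth down reaches F, and 7 semitones makes it F5.
E#6: a fifth down reaches A, and 7 semitones makes it A#5.
G#6: a fifth down reaches C, and 7 semitones makes it C#6.
A perfect fifth down from F#6 gives B5.
B5: a fifth down reaches E, and 7 semitones makes it E5.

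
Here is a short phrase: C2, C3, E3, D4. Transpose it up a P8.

C3 C4 E4 D5

C2 to C3
C3 to C4
E3 to E4
D4 to D5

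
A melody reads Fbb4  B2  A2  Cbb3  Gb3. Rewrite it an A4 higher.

Bbb4 E#3 D#3 Fb3 C4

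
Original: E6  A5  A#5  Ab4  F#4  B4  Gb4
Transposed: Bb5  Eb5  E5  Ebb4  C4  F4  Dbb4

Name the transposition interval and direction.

down an augmented fourth

From E6 to Bb5 is 4 letter names — a fourth of some quality.
Bb5 to E6 is 6 semitones, which makes it an augmented fourth; the second version is lower, so the direction is down.
Checking another pair — Gb4 → Dbb4 — gives the same interval.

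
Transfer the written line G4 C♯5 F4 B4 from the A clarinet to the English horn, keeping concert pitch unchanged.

B4 E#5 A4 D#5

First find concert pitch: the A clarinet sounds a minor third below written, so G4 C♯5 F4 B4 sounds E4 A#4 D4 G#4.
Then write for English horn: it sounds a perfect fifth below written, so the part must be a perfect fifth above concert.
E4 → B4
A#4 → E#5
D4 → A4
G#4 → D#5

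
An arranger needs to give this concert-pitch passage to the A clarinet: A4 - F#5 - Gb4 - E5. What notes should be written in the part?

The A clarinet sounds a minor third below written, so the written part must be a minor third above concert — transpose each note up.
A4 -> C5
F#5 -> A5
Gb4 -> Bbb4
E5 -> G5

C5 A5 Bbb4 G5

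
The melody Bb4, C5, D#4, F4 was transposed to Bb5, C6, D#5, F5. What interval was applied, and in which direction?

up a perfect octave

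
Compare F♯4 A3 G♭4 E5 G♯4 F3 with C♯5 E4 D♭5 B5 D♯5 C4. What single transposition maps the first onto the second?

up a perfect fifth

From F#4 to C#5 is 5 letter names — a fifth of some quality.
F#4 to C#5 is 7 semitones, which makes it a perfect fifth; the second version is higher, so the direction is up.
Checking another pair — F3 → C4 — gives the same interval.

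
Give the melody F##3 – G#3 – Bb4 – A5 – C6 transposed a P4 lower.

C##3 D#3 F4 E5 G5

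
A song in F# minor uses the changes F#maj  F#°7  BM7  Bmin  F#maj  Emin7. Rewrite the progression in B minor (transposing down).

F# minor down to B minor is a perfect fifth; each chord root moves by that interval while the quality stays the same.
F#maj: root F# down a perfect fifth → B, giving Bmaj.
F#°7: root F# down a perfect fifth → B, giving B°7.
BM7: root B down a perfect fifth → E, giving EM7.
Bmin: root B down a perfect fifth → E, giving Emin.
F#maj: root F# down a perfect fifth → B, giving Bmaj.
Emin7: root E down a perfect fifth → A, giving Amin7.

Bmaj B°7 EM7 Emin Bmaj Amin7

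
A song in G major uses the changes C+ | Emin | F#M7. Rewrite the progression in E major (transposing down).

G major down to E major is a minor third; each chord root moves by that interval while the quality stays the same.
C+: root C down a minor third → A, giving A+.
Emin: root E down a minor third → C#, giving C#min.
F#M7: root F# down a minor third → D#, giving D#M7.

A+ C#min D#M7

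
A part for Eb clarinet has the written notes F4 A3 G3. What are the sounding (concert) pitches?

Ab4 C4 Bb3

The Eb clarinet sounds a minor third above written, so transpose each written note up a minor third.
F4 gives Ab4
A3 gives C4
G3 gives Bb3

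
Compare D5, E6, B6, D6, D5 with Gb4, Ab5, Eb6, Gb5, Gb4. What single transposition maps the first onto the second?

Take the first pair: D5 → Gb4. D to G spans 5 letter names, so the interval is some kind of fifth.
Gb4 to D5 is 8 semitones, which makes it an augmented fifth; the second version is lower, so the direction is down.
Checking another pair — D5 → Gb4 — gives the same interval.

down an augmented fifth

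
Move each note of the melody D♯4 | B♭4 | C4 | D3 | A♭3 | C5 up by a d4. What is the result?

G4 Ebb5 Fb4 Gb3 Dbb4 Fb5

D#4 up a diminished fourth is G4.
Bb4 up a diminished fourth is Ebb5.
C4 up a diminished fourth is Fb4.
A diminished fourth up from D3 gives Gb3.
A diminished fourth up from Ab3 gives Dbb4.
C5: a fourth up reaches F, and 4 semitones makes it Fb5.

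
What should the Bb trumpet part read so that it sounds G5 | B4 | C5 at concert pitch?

The Bb trumpet sounds a major second below written, so the written part must be a major second above concert — transpose each note up.
G5 gives A5
B4 gives C#5
C5 gives D5

A5 C#5 D5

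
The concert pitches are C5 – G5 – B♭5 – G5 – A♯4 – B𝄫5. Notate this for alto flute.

F5 C6 Eb6 C6 D#5 Ebb6

Written C4 sounds as G3 on the alto flute, so concert pitches are written a perfect fourth up.
C5 becomes F5
G5 becomes C6
Bb5 becomes Eb6
G5 becomes C6
A#4 becomes D#5
Bbb5 becomes Ebb6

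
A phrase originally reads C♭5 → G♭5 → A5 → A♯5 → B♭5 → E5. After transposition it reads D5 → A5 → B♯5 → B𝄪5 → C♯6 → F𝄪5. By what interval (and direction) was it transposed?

Take the first pair: Cb5 → D5. C to D spans 2 letter names, so the interval is some kind of second.
Cb5 to D5 is 3 semitones, which makes it an augmented second; the second version is higher, so the direction is up.
Checking another pair — E5 → F##5 — gives the same interval.

up an augmented second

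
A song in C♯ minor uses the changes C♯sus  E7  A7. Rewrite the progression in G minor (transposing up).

Gsus Bb7 Eb7

C♯ minor up to G minor is a diminished fifth; each chord root moves by that interval while the quality stays the same.
C♯sus: root C♯ up a diminished fifth → G, giving Gsus.
E7: root E up a diminished fifth → Bb, giving Bb7.
A7: root A up a diminished fifth → Eb, giving Eb7.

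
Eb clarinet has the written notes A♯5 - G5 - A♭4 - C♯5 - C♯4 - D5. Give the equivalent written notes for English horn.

G#6 F6 Gb5 B5 B4 C6

First find concert pitch: the Eb clarinet sounds a minor third above written, so A♯5 G5 A♭4 C♯5 C♯4 D5 sounds C#6 Bb5 Cb5 E5 E4 F5.
Then write for English horn: it sounds a perfect fifth below written, so the part must be a perfect fifth above concert.
C#6 → G#6
Bb5 → F6
Cb5 → Gb5
E5 → B5
E4 → B4
F5 → C6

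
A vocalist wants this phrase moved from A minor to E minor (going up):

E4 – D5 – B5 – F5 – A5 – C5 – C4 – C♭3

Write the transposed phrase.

B4 A5 F#6 C6 E6 G5 G4 Gb3

A minor to E minor up is a perfect fifth, so every note moves up by that interval.
E4 to B4
D5 to A5
B5 to F#6
F5 to C6
A5 to E6
C5 to G5
C4 to G4
Cb3 to Gb3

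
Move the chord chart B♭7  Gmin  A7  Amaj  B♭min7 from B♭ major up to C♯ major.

C#7 A#min B#7 B#maj C#min7

B♭ major up to C♯ major is an augmented second; each chord root moves by that interval while the quality stays the same.
B♭7: root B♭ up an augmented second → C#, giving C#7.
Gmin: root G up an augmented second → A#, giving A#min.
A7: root A up an augmented second → B#, giving B#7.
Amaj: root A up an augmented second → B#, giving B#maj.
B♭min7: root B♭ up an augmented second → C#, giving C#min7.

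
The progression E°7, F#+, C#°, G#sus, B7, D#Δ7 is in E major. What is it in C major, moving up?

E major up to C major is a minor sixth; each chord root moves by that interval while the quality stays the same.
E°7: root E up a minor sixth → C, giving C°7.
F#+: root F# up a minor sixth → D, giving D+.
C#°: root C# up a minor sixth → A, giving A°.
G#sus: root G# up a minor sixth → E, giving Esus.
B7: root B up a minor sixth → G, giving G7.
D#Δ7: root D# up a minor sixth → B, giving BΔ7.

C°7 D+ A° Esus G7 BΔ7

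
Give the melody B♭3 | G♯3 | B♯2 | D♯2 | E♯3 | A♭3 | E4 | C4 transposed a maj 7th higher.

A4 F##4 A##3 C##3 D##4 G4 D#5 B4

Bb3 gives A4
G#3 gives F##4
B#2 gives A##3
D#2 gives C##3
E#3 gives D##4
Ab3 gives G4
E4 gives D#5
C4 gives B4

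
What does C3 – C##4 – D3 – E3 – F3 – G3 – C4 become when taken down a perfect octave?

C2 C##3 D2 E2 F2 G2 C3

C3 becomes C2
C##4 becomes C##3
D3 becomes D2
E3 becomes E2
F3 becomes F2
G3 becomes G2
C4 becomes C3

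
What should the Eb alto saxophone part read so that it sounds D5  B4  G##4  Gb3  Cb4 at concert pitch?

Written C4 sounds as Eb3 on the Eb alto saxophone, so concert pitches are written a major sixth up.
D5 -> B5
B4 -> G#5
G##4 -> E##5
Gb3 -> Eb4
Cb4 -> Ab4

B5 G#5 E##5 Eb4 Ab4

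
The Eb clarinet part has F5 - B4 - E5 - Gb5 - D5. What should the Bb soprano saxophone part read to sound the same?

First find concert pitch: the Eb clarinet sounds a minor third above written, so F5 B4 E5 Gb5 D5 sounds Ab5 D5 G5 Bbb5 F5.
Then write for Bb soprano saxophone: it sounds a major second below written, so the part must be a major second above concert.
Ab5 → Bb5
D5 → E5
G5 → A5
Bbb5 → Cb6
F5 → G5

Bb5 E5 A5 Cb6 G5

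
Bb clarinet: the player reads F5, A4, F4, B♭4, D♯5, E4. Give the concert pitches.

Eb5 G4 Eb4 Ab4 C#5 D4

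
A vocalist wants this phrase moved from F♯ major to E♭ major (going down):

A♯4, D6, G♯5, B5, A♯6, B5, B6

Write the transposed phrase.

From F♯ down to E♭ is an augmented second; apply that to each pitch.
A#4 becomes G4
D6 becomes Cb6
G#5 becomes F5
B5 becomes Ab5
A#6 becomes G6
B5 becomes Ab5
B6 becomes Ab6

G4 Cb6 F5 Ab5 G6 Ab5 Ab6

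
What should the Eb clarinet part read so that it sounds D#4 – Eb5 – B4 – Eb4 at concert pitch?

The Eb clarinet sounds a minor third above written, so the written part must be a minor third below concert — transpose each note down.
D#4 becomes B#3
Eb5 becomes C5
B4 becomes G#4
Eb4 becomes C4

B#3 C5 G#4 C4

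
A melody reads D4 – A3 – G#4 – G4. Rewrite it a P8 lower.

D4 to D3
A3 to A2
G#4 to G#3
G4 to G3

D3 A2 G#3 G3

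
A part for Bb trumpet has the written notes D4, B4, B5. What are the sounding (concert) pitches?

C4 A4 A5

Written C4 on the Bb trumpet sounds as Bb3, a major second lower; apply that shift to every note.
D4 becomes C4
B4 becomes A4
B5 becomes A5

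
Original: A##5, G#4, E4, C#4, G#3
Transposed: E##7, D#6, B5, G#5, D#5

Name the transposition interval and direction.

up a perfect twelfth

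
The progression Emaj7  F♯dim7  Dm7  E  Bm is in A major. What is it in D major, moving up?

A major up to D major is a perfect fourth; each chord root moves by that interval while the quality stays the same.
Emaj7: root E up a perfect fourth → A, giving Amaj7.
F♯dim7: root F♯ up a perfect fourth → B, giving Bdim7.
Dm7: root D up a perfect fourth → G, giving Gm7.
E: root E up a perfect fourth → A, giving A.
Bm: root B up a perfect fourth → E, giving Em.

Amaj7 Bdim7 Gm7 A Em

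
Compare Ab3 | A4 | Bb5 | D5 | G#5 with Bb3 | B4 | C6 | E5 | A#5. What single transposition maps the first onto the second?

up a major second

Take the first pair: Ab3 → Bb3. A to B spans 2 letter names, so the interval is some kind of second.
Ab3 to Bb3 is 2 semitones, which makes it a major second; the second version is higher, so the direction is up.
Checking another pair — G#5 → A#5 — gives the same interval.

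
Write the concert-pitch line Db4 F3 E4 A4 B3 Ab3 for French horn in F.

Ab4 C4 B4 E5 F#4 Eb4

Written C4 sounds as F3 on the French horn in F, so concert pitches are written a perfect fifth up.
Db4 -> Ab4
F3 -> C4
E4 -> B4
A4 -> E5
B3 -> F#4
Ab3 -> Eb4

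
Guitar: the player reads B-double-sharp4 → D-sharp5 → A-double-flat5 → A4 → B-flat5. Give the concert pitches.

The guitar sounds a perfect octave below written, so transpose each written note down a perfect octave.
B##4 -> B##3
D#5 -> D#4
Abb5 -> Abb4
A4 -> A3
Bb5 -> Bb4

B##3 D#4 Abb4 A3 Bb4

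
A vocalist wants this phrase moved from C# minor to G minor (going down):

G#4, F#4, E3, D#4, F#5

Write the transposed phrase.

C# minor to G minor down is an augmented fourth, so every note moves down by that interval.
G#4 gives D4
F#4 gives C4
E3 gives Bb2
D#4 gives A3
F#5 gives C5

D4 C4 Bb2 A3 C5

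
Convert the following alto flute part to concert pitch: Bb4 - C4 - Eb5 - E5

F4 G3 Bb4 B4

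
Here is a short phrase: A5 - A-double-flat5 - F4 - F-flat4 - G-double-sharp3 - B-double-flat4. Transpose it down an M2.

A5 to G5
Abb5 to Gbb5
F4 to Eb4
Fb4 to Ebb4
G##3 to F##3
Bbb4 to Abb4

G5 Gbb5 Eb4 Ebb4 F##3 Abb4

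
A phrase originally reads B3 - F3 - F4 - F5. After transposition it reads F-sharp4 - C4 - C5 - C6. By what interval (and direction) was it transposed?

up a perfect fifth

From B3 to F#4 is 5 letter names — a fifth of some quality.
B3 to F#4 is 7 semitones, which makes it a perfect fifth; the second version is higher, so the direction is up.
Checking another pair — F5 → C6 — gives the same interval.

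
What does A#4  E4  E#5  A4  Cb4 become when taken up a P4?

D#5 A4 A#5 D5 Fb4

A#4 becomes D#5
E4 becomes A4
E#5 becomes A#5
A4 becomes D5
Cb4 becomes Fb4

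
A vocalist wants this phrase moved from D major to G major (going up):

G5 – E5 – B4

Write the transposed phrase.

C6 A5 E5

D major to G major up is a perfect fourth, so every note moves up by that interval.
G5 -> C6
E5 -> A5
B4 -> E5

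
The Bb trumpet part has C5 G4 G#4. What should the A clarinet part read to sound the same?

First find concert pitch: the Bb trumpet sounds a major second below written, so C5 G4 G#4 sounds Bb4 F4 F#4.
Then write for A clarinet: it sounds a minor third below written, so the part must be a minor third above concert.
Bb4 → Db5
F4 → Ab4
F#4 → A4

Db5 Ab4 A4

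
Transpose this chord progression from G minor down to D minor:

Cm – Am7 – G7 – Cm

G minor down to D minor is a perfect fourth; each chord root moves by that interval while the quality stays the same.
Cm: root C down a perfect fourth → G, giving Gm.
Am7: root A down a perfect fourth → E, giving Em7.
G7: root G down a perfect fourth → D, giving D7.
Cm: root C down a perfect fourth → G, giving Gm.

Gm Em7 D7 Gm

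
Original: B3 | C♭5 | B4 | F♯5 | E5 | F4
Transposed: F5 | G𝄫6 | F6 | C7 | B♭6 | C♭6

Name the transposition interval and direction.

Take the first pair: B3 → F5. B to F spans 12 letter names, so the interval is some kind of twelfth.
B3 to F5 is 18 semitones, which makes it a diminished twelfth; the second version is higher, so the direction is up.
Checking another pair — F4 → Cb6 — gives the same interval.

up a diminished twelfth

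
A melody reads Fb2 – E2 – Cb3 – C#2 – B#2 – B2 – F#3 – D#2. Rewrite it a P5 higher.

Cb3 B2 Gb3 G#2 F##3 F#3 C#4 A#2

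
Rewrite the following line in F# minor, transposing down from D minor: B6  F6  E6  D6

D#6 A5 G#5 F#5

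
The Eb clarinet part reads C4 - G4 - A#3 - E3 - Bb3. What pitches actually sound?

Eb4 Bb4 C#4 G3 Db4

Written C4 on the Eb clarinet sounds as Eb4, a minor third higher; apply that shift to every note.
C4 becomes Eb4
G4 becomes Bb4
A#3 becomes C#4
E3 becomes G3
Bb3 becomes Db4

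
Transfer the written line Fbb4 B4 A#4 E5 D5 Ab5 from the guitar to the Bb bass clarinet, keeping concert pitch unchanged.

First find concert pitch: the guitar sounds a perfect octave below written, so Fbb4 B4 A#4 E5 D5 Ab5 sounds Fbb3 B3 A#3 E4 D4 Ab4.
Then write for Bb bass clarinet: it sounds a major ninth below written, so the part must be a major ninth above concert.
Fbb3 → Gbb4
B3 → C#5
A#3 → B#4
E4 → F#5
D4 → E5
Ab4 → Bb5

Gbb4 C#5 B#4 F#5 E5 Bb5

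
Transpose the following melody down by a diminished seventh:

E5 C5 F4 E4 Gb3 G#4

F##4 D#4 G#3 F##3 A2 A##3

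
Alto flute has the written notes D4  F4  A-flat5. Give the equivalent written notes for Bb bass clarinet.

First find concert pitch: the alto flute sounds a perfect fourth below written, so D4 F4 A-flat5 sounds A3 C4 Eb5.
Then write for Bb bass clarinet: it sounds a major ninth below written, so the part must be a major ninth above concert.
A3 → B4
C4 → D5
Eb5 → F6

B4 D5 F6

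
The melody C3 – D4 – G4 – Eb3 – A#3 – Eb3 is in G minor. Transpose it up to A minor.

D3 E4 A4 F3 B#3 F3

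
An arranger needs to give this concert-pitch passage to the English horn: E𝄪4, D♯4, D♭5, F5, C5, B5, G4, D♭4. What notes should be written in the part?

The English horn sounds a perfect fifth below written, so the written part must be a perfect fifth above concert — transpose each note up.
E##4 to B##4
D#4 to A#4
Db5 to Ab5
F5 to C6
C5 to G5
B5 to F#6
G4 to D5
Db4 to Ab4

B##4 A#4 Ab5 C6 G5 F#6 D5 Ab4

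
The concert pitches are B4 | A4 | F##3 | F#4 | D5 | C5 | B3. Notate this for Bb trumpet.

C#5 B4 G##3 G#4 E5 D5 C#4

Written C4 sounds as Bb3 on the Bb trumpet, so concert pitches are written a major second up.
B4 becomes C#5
A4 becomes B4
F##3 becomes G##3
F#4 becomes G#4
D5 becomes E5
C5 becomes D5
B3 becomes C#4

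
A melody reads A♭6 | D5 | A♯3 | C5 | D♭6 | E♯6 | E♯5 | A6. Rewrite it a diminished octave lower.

A5 D#4 A##2 C#4 D5 E##5 E##4 A#5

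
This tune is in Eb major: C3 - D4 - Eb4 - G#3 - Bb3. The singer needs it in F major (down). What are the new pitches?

From Eb down to F is a minor seventh; apply that to each pitch.
C3 gives D2
D4 gives E3
Eb4 gives F3
G#3 gives A#2
Bb3 gives C3

D2 E3 F3 A#2 C3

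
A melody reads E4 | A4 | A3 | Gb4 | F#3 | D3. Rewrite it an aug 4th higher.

A#4 D#5 D#4 C5 B#3 G#3

An augmented fourth up from E4 gives A#4.
A4: a fourth up reaches D, and 6 semitones makes it D#5.
An augmented fourth up from A3 gives D#4.
An augmented fourth up from Gb4 gives C5.
F#3: a fourth up reaches B, and 6 semitones makes it B#3.
D3: a fourth up reaches G, and 6 semitones makes it G#3.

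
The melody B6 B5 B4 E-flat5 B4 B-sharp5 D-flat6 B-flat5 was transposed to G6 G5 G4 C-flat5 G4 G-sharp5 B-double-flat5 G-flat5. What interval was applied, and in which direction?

From B6 to G6 is 3 letter names — a third of some quality.
G6 to B6 is 4 semitones, which makes it a major third; the second version is lower, so the direction is down.
Checking another pair — Bb5 → Gb5 — gives the same interval.

down a major third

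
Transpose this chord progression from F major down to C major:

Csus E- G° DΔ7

Gsus B- D° AΔ7

F major down to C major is a perfect fourth; each chord root moves by that interval while the quality stays the same.
Csus: root C down a perfect fourth → G, giving Gsus.
E-: root E down a perfect fourth → B, giving B-.
G°: root G down a perfect fourth → D, giving D°.
DΔ7: root D down a perfect fourth → A, giving AΔ7.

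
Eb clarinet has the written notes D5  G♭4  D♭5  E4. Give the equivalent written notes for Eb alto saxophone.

First find concert pitch: the Eb clarinet sounds a minor third above written, so D5 G♭4 D♭5 E4 sounds F5 Bbb4 Fb5 G4.
Then write for Eb alto saxophone: it sounds a major sixth below written, so the part must be a major sixth above concert.
F5 → D6
Bbb4 → Gb5
Fb5 → Db6
G4 → E5

D6 Gb5 Db6 E5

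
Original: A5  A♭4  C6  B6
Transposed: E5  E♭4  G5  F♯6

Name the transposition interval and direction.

From A5 to E5 is 4 letter names — a fourth of some quality.
E5 to A5 is 5 semitones, which makes it a perfect fourth; the second version is lower, so the direction is down.
Checking another pair — B6 → F#6 — gives the same interval.

down a perfect fourth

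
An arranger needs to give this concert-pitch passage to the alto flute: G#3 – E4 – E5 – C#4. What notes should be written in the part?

C#4 A4 A5 F#4

Written C4 sounds as G3 on the alto flute, so concert pitches are written a perfect fourth up.
G#3 gives C#4
E4 gives A4
E5 gives A5
C#4 gives F#4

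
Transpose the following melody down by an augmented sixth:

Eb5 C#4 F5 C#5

Gbb4 Eb3 Abb4 Eb4

Eb5: a sixth down reaches G, and 10 semitones makes it Gbb4.
An augmented sixth down from C#4 gives Eb3.
F5: a sixth down reaches A, and 10 semitones makes it Abb4.
C#5: a sixth down reaches E, and 10 semitones makes it Eb4.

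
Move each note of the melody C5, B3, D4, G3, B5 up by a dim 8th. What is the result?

Cb6 Bb4 Db5 Gb4 Bb6

C5 up a diminished octave is Cb6.
B3: an octave up reaches B, and 11 semitones makes it Bb4.
A diminished octave up from D4 gives Db5.
G3 up a diminished octave is Gb4.
B5 up a diminished octave is Bb6.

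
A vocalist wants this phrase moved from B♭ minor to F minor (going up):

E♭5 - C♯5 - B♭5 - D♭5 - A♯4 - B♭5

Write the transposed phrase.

From B♭ up to F is a perfect fifth; apply that to each pitch.
Eb5 gives Bb5
C#5 gives G#5
Bb5 gives F6
Db5 gives Ab5
A#4 gives E#5
Bb5 gives F6

Bb5 G#5 F6 Ab5 E#5 F6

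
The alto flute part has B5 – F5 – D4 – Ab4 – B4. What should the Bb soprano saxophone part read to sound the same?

G#5 D5 B3 F4 G#4

First find concert pitch: the alto flute sounds a perfect fourth below written, so B5 F5 D4 Ab4 B4 sounds F#5 C5 A3 Eb4 F#4.
Then write for Bb soprano saxophone: it sounds a major second below written, so the part must be a major second above concert.
F#5 → G#5
C5 → D5
A3 → B3
Eb4 → F4
F#4 → G#4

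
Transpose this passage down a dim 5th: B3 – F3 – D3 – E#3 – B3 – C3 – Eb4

E#3 B2 G#2 A##2 E#3 F#2 A3

B3: a fifth down reaches E, and 6 semitones makes it E#3.
F3: a fifth down reaches B, and 6 semitones makes it B2.
A diminished fifth down from D3 gives G#2.
E#3: a fifth down reaches A, and 6 semitones makes it A##2.
B3 down a diminished fifth is E#3.
C3 down a diminished fifth is F#2.
Eb4: a fifth down reaches A, and 6 semitones makes it A3.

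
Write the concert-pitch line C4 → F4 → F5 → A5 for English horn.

The English horn sounds a perfect fifth below written, so the written part must be a perfect fifth above concert — transpose each note up.
C4 becomes G4
F4 becomes C5
F5 becomes C6
A5 becomes E6

G4 C5 C6 E6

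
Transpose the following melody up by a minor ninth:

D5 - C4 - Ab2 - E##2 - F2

Eb6 Db5 Bbb3 F##3 Gb3

A minor ninth up from D5 gives Eb6.
C4: a ninth up reaches D, and 13 semitones makes it Db5.
Ab2 up a minor ninth is Bbb3.
A minor ninth up from E##2 gives F##3.
A minor ninth up from F2 gives Gb3.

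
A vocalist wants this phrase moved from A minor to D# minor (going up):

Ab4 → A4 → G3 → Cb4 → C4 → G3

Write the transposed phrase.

A minor to D# minor up is an augmented fourth, so every note moves up by that interval.
Ab4 -> D5
A4 -> D#5
G3 -> C#4
Cb4 -> F4
C4 -> F#4
G3 -> C#4

D5 D#5 C#4 F4 F#4 C#4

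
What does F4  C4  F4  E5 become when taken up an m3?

Ab4 Eb4 Ab4 G5

F4 -> Ab4
C4 -> Eb4
F4 -> Ab4
E5 -> G5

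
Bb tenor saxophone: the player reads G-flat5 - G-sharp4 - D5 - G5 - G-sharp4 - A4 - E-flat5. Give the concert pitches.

The Bb tenor saxophone sounds a major ninth below written, so transpose each written note down a major ninth.
Gb5 -> Fb4
G#4 -> F#3
D5 -> C4
G5 -> F4
G#4 -> F#3
A4 -> G3
Eb5 -> Db4

Fb4 F#3 C4 F4 F#3 G3 Db4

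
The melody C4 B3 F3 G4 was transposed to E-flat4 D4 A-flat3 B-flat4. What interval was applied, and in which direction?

up a minor third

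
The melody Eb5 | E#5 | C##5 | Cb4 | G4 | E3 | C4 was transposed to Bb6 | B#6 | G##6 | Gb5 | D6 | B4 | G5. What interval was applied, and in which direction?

up a perfect twelfth

From Eb5 to Bb6 is 12 letter names — a twelfth of some quality.
Eb5 to Bb6 is 19 semitones, which makes it a perfect twelfth; the second version is higher, so the direction is up.
Checking another pair — C4 → G5 — gives the same interval.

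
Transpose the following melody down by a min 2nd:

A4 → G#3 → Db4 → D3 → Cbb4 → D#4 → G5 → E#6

G#4 F##3 C4 C#3 Bbb3 C##4 F#5 D##6

A minor second down from A4 gives G#4.
A minor second down from G#3 gives F##3.
A minor second down from Db4 gives C4.
D3 down a minor second is C#3.
Cbb4 down a minor second is Bbb3.
D#4: a second down reaches C, and 1 semitone makes it C##4.
G5 down a minor second is F#5.
E#6: a second down reaches D, and 1 semitone makes it D##6.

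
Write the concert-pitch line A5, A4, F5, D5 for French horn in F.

Written C4 sounds as F3 on the French horn in F, so concert pitches are written a perfect fifth up.
A5 → E6
A4 → E5
F5 → C6
D5 → A5

E6 E5 C6 A5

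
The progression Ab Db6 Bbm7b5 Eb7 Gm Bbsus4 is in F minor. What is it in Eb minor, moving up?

F minor up to Eb minor is a minor seventh; each chord root moves by that interval while the quality stays the same.
Ab: root Ab up a minor seventh → Gb, giving Gb.
Db6: root Db up a minor seventh → Cb, giving Cb6.
Bbm7b5: root Bb up a minor seventh → Ab, giving Abm7b5.
Eb7: root Eb up a minor seventh → Db, giving Db7.
Gm: root G up a minor seventh → F, giving Fm.
Bbsus4: root Bb up a minor seventh → Ab, giving Absus4.

Gb Cb6 Abm7b5 Db7 Fm Absus4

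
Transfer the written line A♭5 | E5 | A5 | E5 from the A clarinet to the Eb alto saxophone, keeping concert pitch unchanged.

D6 A#5 D#6 A#5

First find concert pitch: the A clarinet sounds a minor third below written, so A♭5 E5 A5 E5 sounds F5 C#5 F#5 C#5.
Then write for Eb alto saxophone: it sounds a major sixth below written, so the part must be a major sixth above concert.
F5 → D6
C#5 → A#5
F#5 → D#6
C#5 → A#5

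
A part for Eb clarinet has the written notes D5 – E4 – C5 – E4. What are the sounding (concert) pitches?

Written C4 on the Eb clarinet sounds as Eb4, a minor third higher; apply that shift to every note.
D5 becomes F5
E4 becomes G4
C5 becomes Eb5
E4 becomes G4

F5 G4 Eb5 G4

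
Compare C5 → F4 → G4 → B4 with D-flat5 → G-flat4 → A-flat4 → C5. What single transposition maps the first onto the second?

Take the first pair: C5 → Db5. C to D spans 2 letter names, so the interval is some kind of second.
C5 to Db5 is 1 semitone, which makes it a minor second; the second version is higher, so the direction is up.
Checking another pair — B4 → C5 — gives the same interval.

up a minor second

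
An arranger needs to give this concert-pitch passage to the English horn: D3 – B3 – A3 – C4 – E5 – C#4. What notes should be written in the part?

The English horn sounds a perfect fifth below written, so the written part must be a perfect fifth above concert — transpose each note up.
D3 becomes A3
B3 becomes F#4
A3 becomes E4
C4 becomes G4
E5 becomes B5
C#4 becomes G#4

A3 F#4 E4 G4 B5 G#4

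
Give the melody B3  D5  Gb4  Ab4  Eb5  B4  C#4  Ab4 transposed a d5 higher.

F4 Ab5 Dbb5 Ebb5 Bbb5 F5 G4 Ebb5

B3 gives F4
D5 gives Ab5
Gb4 gives Dbb5
Ab4 gives Ebb5
Eb5 gives Bbb5
B4 gives F5
C#4 gives G4
Ab4 gives Ebb5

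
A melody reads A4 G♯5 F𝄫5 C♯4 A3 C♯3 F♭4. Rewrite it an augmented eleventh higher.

A4 to D#6
G#5 to C##7
Fbb5 to Bbb6
C#4 to F##5
A3 to D#5
C#3 to F##4
Fb4 to Bb5

D#6 C##7 Bbb6 F##5 D#5 F##4 Bb5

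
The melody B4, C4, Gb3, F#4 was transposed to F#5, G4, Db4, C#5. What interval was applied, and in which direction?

up a perfect fifth

From B4 to F#5 is 5 letter names — a fifth of some quality.
B4 to F#5 is 7 semitones, which makes it a perfect fifth; the second version is higher, so the direction is up.
Checking another pair — F#4 → C#5 — gives the same interval.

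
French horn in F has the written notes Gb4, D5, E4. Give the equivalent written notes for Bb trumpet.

Db4 A4 B3

First find concert pitch: the French horn in F sounds a perfect fifth below written, so Gb4 D5 E4 sounds Cb4 G4 A3.
Then write for Bb trumpet: it sounds a major second below written, so the part must be a major second above concert.
Cb4 → Db4
G4 → A4
A3 → B3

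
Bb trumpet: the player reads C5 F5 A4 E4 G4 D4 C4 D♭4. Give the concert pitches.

Bb4 Eb5 G4 D4 F4 C4 Bb3 Cb4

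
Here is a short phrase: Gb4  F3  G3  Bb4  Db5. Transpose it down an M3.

Ebb4 Db3 Eb3 Gb4 Bbb4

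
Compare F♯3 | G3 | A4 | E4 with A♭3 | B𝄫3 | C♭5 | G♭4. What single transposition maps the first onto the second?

Take the first pair: F#3 → Ab3. F to A spans 3 letter names, so the interval is some kind of third.
F#3 to Ab3 is 2 semitones, which makes it a diminished third; the second version is higher, so the direction is up.
Checking another pair — E4 → Gb4 — gives the same interval.

up a diminished third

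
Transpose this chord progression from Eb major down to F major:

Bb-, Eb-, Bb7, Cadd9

C- F- C7 Dadd9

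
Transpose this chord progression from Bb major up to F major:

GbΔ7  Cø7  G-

Bb major up to F major is a perfect fifth; each chord root moves by that interval while the quality stays the same.
GbΔ7: root Gb up a perfect fifth → Db, giving DbΔ7.
Cø7: root C up a perfect fifth → G, giving Gø7.
G-: root G up a perfect fifth → D, giving D-.

DbΔ7 Gø7 D-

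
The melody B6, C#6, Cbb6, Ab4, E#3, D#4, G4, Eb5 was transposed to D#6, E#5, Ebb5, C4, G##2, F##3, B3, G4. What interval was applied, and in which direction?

down a minor sixth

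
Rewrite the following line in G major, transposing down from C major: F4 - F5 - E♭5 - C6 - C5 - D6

C4 C5 Bb4 G5 G4 A5

From C down to G is a perfect fourth; apply that to each pitch.
F4 → C4
F5 → C5
Eb5 → Bb4
C6 → G5
C5 → G4
D6 → A5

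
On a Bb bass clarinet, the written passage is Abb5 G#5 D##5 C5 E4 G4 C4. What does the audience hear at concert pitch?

The Bb bass clarinet sounds a major ninth below written, so transpose each written note down a major ninth.
Abb5 gives Gbb4
G#5 gives F#4
D##5 gives C##4
C5 gives Bb3
E4 gives D3
G4 gives F3
C4 gives Bb2

Gbb4 F#4 C##4 Bb3 D3 F3 Bb2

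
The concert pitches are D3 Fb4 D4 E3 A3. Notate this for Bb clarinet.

E3 Gb4 E4 F#3 B3

The Bb clarinet sounds a major second below written, so the written part must be a major second above concert — transpose each note up.
D3 gives E3
Fb4 gives Gb4
D4 gives E4
E3 gives F#3
A3 gives B3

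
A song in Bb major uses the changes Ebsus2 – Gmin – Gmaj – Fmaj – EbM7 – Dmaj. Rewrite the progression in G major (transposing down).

Csus2 Emin Emaj Dmaj CM7 Bmaj

Bb major down to G major is a minor third; each chord root moves by that interval while the quality stays the same.
Ebsus2: root Eb down a minor third → C, giving Csus2.
Gmin: root G down a minor third → E, giving Emin.
Gmaj: root G down a minor third → E, giving Emaj.
Fmaj: root F down a minor third → D, giving Dmaj.
EbM7: root Eb down a minor third → C, giving CM7.
Dmaj: root D down a minor third → B, giving Bmaj.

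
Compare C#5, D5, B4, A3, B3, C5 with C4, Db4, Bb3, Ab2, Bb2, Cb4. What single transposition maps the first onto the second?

down an augmented octave

From C#5 to C4 is 8 letter names — an octave of some quality.
C4 to C#5 is 13 semitones, which makes it an augmented octave; the second version is lower, so the direction is down.
Checking another pair — C5 → Cb4 — gives the same interval.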